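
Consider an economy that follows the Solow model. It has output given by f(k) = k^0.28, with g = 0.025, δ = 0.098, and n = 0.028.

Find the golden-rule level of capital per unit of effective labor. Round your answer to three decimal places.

k_gold ≈ 2.358

The golden rule sets f'(k) = n + g + δ, i.e. α·k^(α−1) = n + g + δ.
So k^(1−α) = α / (n + g + δ) = 0.28 / 0.151 = 1.8543.
k_gold = 1.8543^(1/0.72) ≈ 2.3576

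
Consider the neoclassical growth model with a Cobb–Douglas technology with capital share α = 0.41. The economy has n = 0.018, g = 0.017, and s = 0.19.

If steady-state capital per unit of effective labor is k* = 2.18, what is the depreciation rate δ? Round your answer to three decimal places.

In steady state, investment equals break-even investment: s·k^α = (n + g + δ)·k.
So s / (n + g + δ) = (k*)^(1−α) = 2.18^0.59 = 1.5838.
Therefore n + g + δ = s / 1.5838 = 0.19 / 1.5838 = 0.1200, so δ = 0.1200 − 0.035 = 0.0850.

δ ≈ 0.085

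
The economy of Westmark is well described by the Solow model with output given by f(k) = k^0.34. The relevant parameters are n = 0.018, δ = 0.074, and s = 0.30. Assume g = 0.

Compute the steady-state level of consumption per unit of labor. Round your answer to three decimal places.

c* ≈ 1.287

In steady state, investment equals break-even investment: s·k^α = (n + δ)·k.
Dividing both sides by k: k^(1−α) = s / (n + δ).
k^0.66 = 0.30 / (0.018 + 0.074) = 0.30 / 0.092 = 3.2609
k* = 3.2609^(1/0.66) ≈ 5.9949
y* = (k*)^α = 5.9949^0.34 ≈ 1.8384
c* = (1 − s)·y* = (1 − 0.30) × 1.8384 ≈ 1.2869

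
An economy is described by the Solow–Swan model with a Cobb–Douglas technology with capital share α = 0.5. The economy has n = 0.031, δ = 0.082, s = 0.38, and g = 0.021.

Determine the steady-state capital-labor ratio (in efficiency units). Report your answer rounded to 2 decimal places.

k* ≈ 8.04

In steady state, investment equals break-even investment: s·k^α = (n + g + δ)·k.
Dividing both sides by k: k^(1−α) = s / (n + g + δ).
k^0.5 = 0.38 / (0.031 + 0.021 + 0.082) = 0.38 / 0.134 = 2.8358
k* = 2.8358^(1/0.5) ≈ 8.0418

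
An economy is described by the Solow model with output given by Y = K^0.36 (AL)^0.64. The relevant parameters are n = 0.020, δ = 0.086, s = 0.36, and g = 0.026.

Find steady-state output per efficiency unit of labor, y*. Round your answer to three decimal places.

Steady state requires s·f(k) = (n + g + δ)·k, i.e. s·k^α = (n + g + δ)·k.
Dividing both sides by k: k^(1−α) = s / (n + g + δ).
k^0.64 = 0.36 / (0.020 + 0.026 + 0.086) = 0.36 / 0.132 = 2.7273
k* = 2.7273^(1/0.64) ≈ 4.7955
y* = (k*)^α = 4.7955^0.36 ≈ 1.7583

y* ≈ 1.758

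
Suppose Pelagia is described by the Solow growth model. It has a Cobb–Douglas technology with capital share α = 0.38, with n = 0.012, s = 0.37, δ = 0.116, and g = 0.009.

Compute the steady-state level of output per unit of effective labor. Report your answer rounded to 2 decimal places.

y* ≈ 1.84

Steady state requires s·f(k) = (n + g + δ)·k, i.e. s·k^α = (n + g + δ)·k.
Dividing both sides by k: k^(1−α) = s / (n + g + δ).
k^0.62 = 0.37 / (0.012 + 0.009 + 0.116) = 0.37 / 0.137 = 2.7007
k* = 2.7007^(1/0.62) ≈ 4.9651
y* = (k*)^α = 4.9651^0.38 ≈ 1.8385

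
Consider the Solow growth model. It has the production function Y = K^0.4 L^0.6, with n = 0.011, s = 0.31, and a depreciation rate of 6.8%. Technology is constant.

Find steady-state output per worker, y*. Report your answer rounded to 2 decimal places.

y* = 2.49

At the steady state, Δk = 0, so s·k^α = (n + δ)·k.
Dividing both sides by k: k^(1−α) = s / (n + δ).
k^0.6 = 0.31 / (0.011 + 0.068) = 0.31 / 0.079 = 3.9241
k* = 3.9241^(1/0.6) ≈ 9.7626
y* = (k*)^α = 9.7626^0.4 ≈ 2.4879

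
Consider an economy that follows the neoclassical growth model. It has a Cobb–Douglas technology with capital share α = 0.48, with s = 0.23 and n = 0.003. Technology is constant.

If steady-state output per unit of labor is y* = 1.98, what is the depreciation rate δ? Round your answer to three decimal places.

δ ≈ 0.107

In steady state, investment equals break-even investment: s·k^α = (n + δ)·k.
Since y* = [s/(n + δ)]^(α/(1−α)), we have s/(n + δ) = (y*)^((1−α)/α) = 1.98^1.0833 = 2.0959.
Therefore n + δ = s / 2.0959 = 0.23 / 2.0959 = 0.1097, so δ = 0.1097 − 0.003 = 0.1067.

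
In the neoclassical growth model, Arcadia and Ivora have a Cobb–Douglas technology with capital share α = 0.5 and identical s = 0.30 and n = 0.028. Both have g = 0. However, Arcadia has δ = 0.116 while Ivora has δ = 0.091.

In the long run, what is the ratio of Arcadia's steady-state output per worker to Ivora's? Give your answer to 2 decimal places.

ratio ≈ 0.83

Steady-state y* = [s/(n + δ)]^(α/(1−α)), so the ratio is [ (s_A/(n + δ)_A) / (s_I/(n + δ)_I) ]^1.
s_A/(n + δ)_A = 0.30/0.144 = 2.0833; s_I/(n + δ)_I = 0.30/0.119 = 2.5210.
Ratio = (2.0833/2.5210)^1 = 0.8264^1 ≈ 0.8264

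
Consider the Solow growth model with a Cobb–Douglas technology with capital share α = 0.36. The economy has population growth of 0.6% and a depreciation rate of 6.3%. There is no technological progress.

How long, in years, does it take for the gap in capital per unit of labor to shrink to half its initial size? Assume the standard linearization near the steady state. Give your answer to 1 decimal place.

Near the steady state the convergence rate is λ = (1 − α)(n + δ).
λ = (1 − 0.36) × 0.069 = 0.64 × 0.069 = 0.04416
Half-life = ln 2 / λ = 0.6931 / 0.04416 ≈ 15.70 years

about 15.7 years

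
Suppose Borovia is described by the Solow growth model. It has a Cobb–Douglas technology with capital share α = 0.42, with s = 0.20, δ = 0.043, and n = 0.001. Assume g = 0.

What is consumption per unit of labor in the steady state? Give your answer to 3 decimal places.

c* ≈ 2.395

At the steady state, Δk = 0, so s·k^α = (n + δ)·k.
Rearranging, k^(1−α) = s / (n + δ).
k^0.58 = 0.20 / (0.001 + 0.043) = 0.20 / 0.044 = 4.5455
k* = 4.5455^(1/0.58) ≈ 13.6070
y* = (k*)^α = 13.6070^0.42 ≈ 2.9935
c* = (1 − s)·y* = (1 − 0.20) × 2.9935 ≈ 2.3948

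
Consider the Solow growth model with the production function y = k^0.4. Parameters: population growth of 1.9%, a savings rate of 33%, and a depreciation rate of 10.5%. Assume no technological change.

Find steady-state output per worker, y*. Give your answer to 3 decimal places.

y* ≈ 1.920

Steady state requires s·f(k) = (n + δ)·k, i.e. s·k^α = (n + δ)·k.
Dividing both sides by k: k^(1−α) = s / (n + δ).
k^0.6 = 0.33 / (0.019 + 0.105) = 0.33 / 0.124 = 2.6613
k* = 2.6613^(1/0.6) ≈ 5.1108
y* = (k*)^α = 5.1108^0.4 ≈ 1.9204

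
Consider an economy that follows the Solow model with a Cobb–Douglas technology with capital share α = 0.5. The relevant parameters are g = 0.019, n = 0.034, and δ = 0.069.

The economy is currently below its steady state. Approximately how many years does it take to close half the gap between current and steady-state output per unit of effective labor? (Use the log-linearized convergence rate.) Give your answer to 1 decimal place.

Near the steady state the convergence rate is λ = (1 − α)(n + g + δ).
λ = (1 − 0.5) × 0.122 = 0.5 × 0.122 = 0.0610
Half-life = ln 2 / λ = 0.6931 / 0.0610 ≈ 11.36 years

about 11.4 years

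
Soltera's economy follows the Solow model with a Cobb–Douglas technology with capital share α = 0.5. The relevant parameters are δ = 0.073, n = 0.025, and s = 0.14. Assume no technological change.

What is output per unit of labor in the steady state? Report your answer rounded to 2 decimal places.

At the steady state, Δk = 0, so s·k^α = (n + δ)·k.
Dividing both sides by k: k^(1−α) = s / (n + δ).
k^0.5 = 0.14 / (0.025 + 0.073) = 0.14 / 0.098 = 1.4286
k* = 1.4286^(1/0.5) ≈ 2.0409
y* = (k*)^α = 2.0409^0.5 ≈ 1.4286

y* ≈ 1.43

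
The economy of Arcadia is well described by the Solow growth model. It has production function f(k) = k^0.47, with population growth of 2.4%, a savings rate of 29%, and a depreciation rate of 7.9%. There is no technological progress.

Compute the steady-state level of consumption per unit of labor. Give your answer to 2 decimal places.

c* ≈ 1.78

At the steady state, Δk = 0, so s·k^α = (n + δ)·k.
Rearranging, k^(1−α) = s / (n + δ).
k^0.53 = 0.29 / (0.024 + 0.079) = 0.29 / 0.103 = 2.8155
k* = 2.8155^(1/0.53) ≈ 7.0505
y* = (k*)^α = 7.0505^0.47 ≈ 2.5042
c* = (1 − s)·y* = (1 − 0.29) × 2.5042 ≈ 1.7780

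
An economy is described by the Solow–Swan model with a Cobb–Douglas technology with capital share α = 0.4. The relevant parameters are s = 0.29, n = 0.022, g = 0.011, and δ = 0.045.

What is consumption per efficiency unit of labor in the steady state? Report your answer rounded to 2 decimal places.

At the steady state, Δk = 0, so s·k^α = (n + g + δ)·k.
Dividing both sides by k: k^(1−α) = s / (n + g + δ).
k^0.6 = 0.29 / (0.022 + 0.011 + 0.045) = 0.29 / 0.078 = 3.7179
k* = 3.7179^(1/0.6) ≈ 8.9227
y* = (k*)^α = 8.9227^0.4 ≈ 2.3999
c* = (1 − s)·y* = (1 − 0.29) × 2.3999 ≈ 1.7039

c* = 1.70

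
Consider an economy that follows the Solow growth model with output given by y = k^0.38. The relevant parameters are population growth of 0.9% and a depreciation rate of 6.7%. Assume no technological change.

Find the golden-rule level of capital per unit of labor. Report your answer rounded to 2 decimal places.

k_gold ≈ 13.41

The golden rule sets f'(k) = n + δ, i.e. α·k^(α−1) = n + δ.
So k^(1−α) = α / (n + δ) = 0.38 / 0.076 = 5.0000.
k_gold = 5.0000^(1/0.62) ≈ 13.4082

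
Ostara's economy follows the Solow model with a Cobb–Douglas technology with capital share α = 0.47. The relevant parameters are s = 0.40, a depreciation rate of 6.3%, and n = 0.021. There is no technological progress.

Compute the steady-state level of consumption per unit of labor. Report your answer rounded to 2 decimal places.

In steady state, investment equals break-even investment: s·k^α = (n + δ)·k.
Rearranging, k^(1−α) = s / (n + δ).
k^0.53 = 0.40 / (0.021 + 0.063) = 0.40 / 0.084 = 4.7619
k* = 4.7619^(1/0.53) ≈ 19.0034
y* = (k*)^α = 19.0034^0.47 ≈ 3.9907
c* = (1 − s)·y* = (1 − 0.40) × 3.9907 ≈ 2.3944

c* ≈ 2.39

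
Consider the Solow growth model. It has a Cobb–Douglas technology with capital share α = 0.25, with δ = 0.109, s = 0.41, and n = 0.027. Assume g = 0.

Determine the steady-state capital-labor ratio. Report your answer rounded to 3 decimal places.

k* ≈ 4.355

At the steady state, Δk = 0, so s·k^α = (n + δ)·k.
Dividing both sides by k: k^(1−α) = s / (n + δ).
k^0.75 = 0.41 / (0.027 + 0.109) = 0.41 / 0.136 = 3.0147
k* = 3.0147^(1/0.75) ≈ 4.3550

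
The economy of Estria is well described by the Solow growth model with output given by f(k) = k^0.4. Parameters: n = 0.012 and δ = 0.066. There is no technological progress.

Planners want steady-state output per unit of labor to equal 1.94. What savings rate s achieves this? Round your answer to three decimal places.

In steady state, investment equals break-even investment: s·k^α = (n + δ)·k.
Since y* = [s/(n + δ)]^(α/(1−α)), we have s/(n + δ) = (y*)^((1−α)/α) = 1.94^1.5 = 2.7021.
Therefore s = 2.7021 × (n + δ) = 2.7021 × 0.078 = 0.2108.

s ≈ 0.211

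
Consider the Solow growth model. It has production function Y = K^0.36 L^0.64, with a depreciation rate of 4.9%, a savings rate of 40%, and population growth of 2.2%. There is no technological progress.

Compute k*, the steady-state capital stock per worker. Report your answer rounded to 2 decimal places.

In steady state, investment equals break-even investment: s·k^α = (n + δ)·k.
Dividing both sides by k: k^(1−α) = s / (n + δ).
k^0.64 = 0.40 / (0.022 + 0.049) = 0.40 / 0.071 = 5.6338
k* = 5.6338^(1/0.64) ≈ 14.8980

k* ≈ 14.90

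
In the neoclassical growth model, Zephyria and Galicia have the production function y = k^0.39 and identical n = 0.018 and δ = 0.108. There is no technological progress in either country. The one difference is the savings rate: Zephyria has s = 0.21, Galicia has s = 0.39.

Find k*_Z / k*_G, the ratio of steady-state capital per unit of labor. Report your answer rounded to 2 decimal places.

Steady-state k* = [s/(n + δ)]^(1/(1−α)), so the ratio is [ (s_Z/(n + δ)_Z) / (s_G/(n + δ)_G) ]^1.6393.
s_Z/(n + δ)_Z = 0.21/0.126 = 1.6667; s_G/(n + δ)_G = 0.39/0.126 = 3.0952.
Ratio = (1.6667/3.0952)^1.6393 = 0.5385^1.6393 ≈ 0.3625

k*_Z / k*_G ≈ 0.36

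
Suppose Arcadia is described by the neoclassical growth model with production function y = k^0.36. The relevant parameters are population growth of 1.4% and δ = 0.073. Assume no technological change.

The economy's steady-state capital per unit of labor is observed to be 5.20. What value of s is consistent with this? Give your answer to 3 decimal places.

s ≈ 0.250

Steady state requires s·f(k) = (n + δ)·k, i.e. s·k^α = (n + δ)·k.
So s / (n + δ) = (k*)^(1−α) = 5.20^0.64 = 2.8724.
Therefore s = 2.8724 × (n + δ) = 2.8724 × 0.087 = 0.2499.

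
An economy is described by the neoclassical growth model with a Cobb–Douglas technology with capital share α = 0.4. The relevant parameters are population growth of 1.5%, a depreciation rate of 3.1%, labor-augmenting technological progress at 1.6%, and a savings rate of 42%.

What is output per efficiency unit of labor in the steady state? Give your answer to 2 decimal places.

y* ≈ 3.58

Steady state requires s·f(k) = (n + g + δ)·k, i.e. s·k^α = (n + g + δ)·k.
Dividing both sides by k: k^(1−α) = s / (n + g + δ).
k^0.6 = 0.42 / (0.015 + 0.016 + 0.031) = 0.42 / 0.062 = 6.7742
k* = 6.7742^(1/0.6) ≈ 24.2529
y* = (k*)^α = 24.2529^0.4 ≈ 3.5802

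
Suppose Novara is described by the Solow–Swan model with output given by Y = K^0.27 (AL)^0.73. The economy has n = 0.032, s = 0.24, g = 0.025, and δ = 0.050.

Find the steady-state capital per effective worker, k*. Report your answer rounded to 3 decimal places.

k* ≈ 3.024

At the steady state, Δk = 0, so s·k^α = (n + g + δ)·k.
Dividing both sides by k: k^(1−α) = s / (n + g + δ).
k^0.73 = 0.24 / (0.032 + 0.025 + 0.050) = 0.24 / 0.107 = 2.2430
k* = 2.2430^(1/0.73) ≈ 3.0240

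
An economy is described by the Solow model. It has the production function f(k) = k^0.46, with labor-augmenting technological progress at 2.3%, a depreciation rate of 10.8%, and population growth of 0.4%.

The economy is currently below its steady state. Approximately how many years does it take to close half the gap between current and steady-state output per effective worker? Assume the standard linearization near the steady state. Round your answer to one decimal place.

Near the steady state the convergence rate is λ = (1 − α)(n + g + δ).
λ = (1 − 0.46) × 0.135 = 0.54 × 0.135 = 0.0729
Half-life = ln 2 / λ = 0.6931 / 0.0729 ≈ 9.51 years

about 9.5 years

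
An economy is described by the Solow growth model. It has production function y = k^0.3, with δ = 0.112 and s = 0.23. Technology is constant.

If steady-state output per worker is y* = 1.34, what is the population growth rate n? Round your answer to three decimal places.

n ≈ 0.004

Steady state requires s·f(k) = (n + δ)·k, i.e. s·k^α = (n + δ)·k.
Since y* = [s/(n + δ)]^(α/(1−α)), we have s/(n + δ) = (y*)^((1−α)/α) = 1.34^2.3333 = 1.9796.
Therefore n + δ = s / 1.9796 = 0.23 / 1.9796 = 0.1162, so n = 0.1162 − 0.112 = 0.0042.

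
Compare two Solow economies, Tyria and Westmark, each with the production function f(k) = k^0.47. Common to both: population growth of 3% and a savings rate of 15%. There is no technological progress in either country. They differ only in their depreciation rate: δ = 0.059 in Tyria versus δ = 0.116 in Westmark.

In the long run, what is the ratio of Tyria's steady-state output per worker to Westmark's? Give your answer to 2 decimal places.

ratio ≈ 1.55

Steady-state y* = [s/(n + δ)]^(α/(1−α)), so the ratio is [ (s_T/(n + δ)_T) / (s_W/(n + δ)_W) ]^0.8868.
s_T/(n + δ)_T = 0.15/0.089 = 1.6854; s_W/(n + δ)_W = 0.15/0.146 = 1.0274.
Ratio = (1.6854/1.0274)^0.8868 = 1.6405^0.8868 ≈ 1.5511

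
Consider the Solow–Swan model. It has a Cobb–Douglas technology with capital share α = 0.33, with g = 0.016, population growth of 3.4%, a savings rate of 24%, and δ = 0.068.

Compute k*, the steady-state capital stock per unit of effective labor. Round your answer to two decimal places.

In steady state, investment equals break-even investment: s·k^α = (n + g + δ)·k.
Rearranging, k^(1−α) = s / (n + g + δ).
k^0.67 = 0.24 / (0.034 + 0.016 + 0.068) = 0.24 / 0.118 = 2.0339
k* = 2.0339^(1/0.67) ≈ 2.8853

k* = 2.89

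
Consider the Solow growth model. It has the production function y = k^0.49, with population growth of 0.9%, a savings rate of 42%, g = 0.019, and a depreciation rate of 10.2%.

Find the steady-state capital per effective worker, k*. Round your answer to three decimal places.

In steady state, investment equals break-even investment: s·k^α = (n + g + δ)·k.
Dividing both sides by k: k^(1−α) = s / (n + g + δ).
k^0.51 = 0.42 / (0.009 + 0.019 + 0.102) = 0.42 / 0.130 = 3.2308
k* = 3.2308^(1/0.51) ≈ 9.9689

k* = 9.969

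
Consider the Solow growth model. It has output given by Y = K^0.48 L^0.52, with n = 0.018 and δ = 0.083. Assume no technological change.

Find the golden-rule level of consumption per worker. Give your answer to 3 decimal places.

c_gold ≈ 2.192

At the golden rule, f'(k) = n + δ, so α·k^(α−1) = n + δ and k_gold = (α/(n + δ))^(1/(1−α)).
k_gold = (0.48/0.101)^(1/0.52) = 4.7525^1.9231 ≈ 20.0350
c_gold = f(k_gold) − (n + δ)·k_gold = 4.2156 − 0.101×20.0350 ≈ 2.1921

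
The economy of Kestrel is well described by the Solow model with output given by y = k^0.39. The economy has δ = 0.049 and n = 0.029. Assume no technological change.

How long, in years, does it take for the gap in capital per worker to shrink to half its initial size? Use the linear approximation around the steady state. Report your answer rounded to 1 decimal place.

about 14.6 years

Near the steady state the convergence rate is λ = (1 − α)(n + δ).
λ = (1 − 0.39) × 0.078 = 0.61 × 0.078 = 0.04758
Half-life = ln 2 / λ = 0.6931 / 0.04758 ≈ 14.57 years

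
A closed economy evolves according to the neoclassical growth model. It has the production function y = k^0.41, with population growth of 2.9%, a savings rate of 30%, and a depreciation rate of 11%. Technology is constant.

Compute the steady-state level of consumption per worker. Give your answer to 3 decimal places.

c* ≈ 1.195

In steady state, investment equals break-even investment: s·k^α = (n + δ)·k.
Rearranging, k^(1−α) = s / (n + δ).
k^0.59 = 0.30 / (0.029 + 0.110) = 0.30 / 0.139 = 2.1583
k* = 2.1583^(1/0.59) ≈ 3.6838
y* = (k*)^α = 3.6838^0.41 ≈ 1.7068
c* = (1 − s)·y* = (1 − 0.30) × 1.7068 ≈ 1.1948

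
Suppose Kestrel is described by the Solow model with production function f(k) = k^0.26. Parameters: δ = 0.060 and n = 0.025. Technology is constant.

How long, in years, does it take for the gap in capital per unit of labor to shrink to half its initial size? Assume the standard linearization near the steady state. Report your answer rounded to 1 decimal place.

Near the steady state the convergence rate is λ = (1 − α)(n + δ).
λ = (1 − 0.26) × 0.085 = 0.74 × 0.085 = 0.0629
Half-life = ln 2 / λ = 0.6931 / 0.0629 ≈ 11.02 years

t_½ ≈ 11.0 years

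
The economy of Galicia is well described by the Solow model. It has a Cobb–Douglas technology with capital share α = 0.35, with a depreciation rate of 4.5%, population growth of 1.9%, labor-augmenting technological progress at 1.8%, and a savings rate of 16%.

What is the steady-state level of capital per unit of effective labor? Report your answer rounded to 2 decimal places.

Steady state requires s·f(k) = (n + g + δ)·k, i.e. s·k^α = (n + g + δ)·k.
Dividing both sides by k: k^(1−α) = s / (n + g + δ).
k^0.65 = 0.16 / (0.019 + 0.018 + 0.045) = 0.16 / 0.082 = 1.9512
k* = 1.9512^(1/0.65) ≈ 2.7965

k* ≈ 2.80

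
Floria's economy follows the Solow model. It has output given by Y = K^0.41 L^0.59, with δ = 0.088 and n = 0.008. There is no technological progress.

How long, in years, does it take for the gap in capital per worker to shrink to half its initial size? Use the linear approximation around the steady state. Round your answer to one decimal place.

Near the steady state the convergence rate is λ = (1 − α)(n + δ).
λ = (1 − 0.41) × 0.096 = 0.59 × 0.096 = 0.05664
Half-life = ln 2 / λ = 0.6931 / 0.05664 ≈ 12.24 years

half-life ≈ 12.2 years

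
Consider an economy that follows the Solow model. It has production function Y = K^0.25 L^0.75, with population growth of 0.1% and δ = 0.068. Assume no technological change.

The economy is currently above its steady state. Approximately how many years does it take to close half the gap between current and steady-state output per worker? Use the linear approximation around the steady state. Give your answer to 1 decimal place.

Near the steady state the convergence rate is λ = (1 − α)(n + δ).
λ = (1 − 0.25) × 0.069 = 0.75 × 0.069 = 0.05175
Half-life = ln 2 / λ = 0.6931 / 0.05175 ≈ 13.39 years

half-life ≈ 13.4 years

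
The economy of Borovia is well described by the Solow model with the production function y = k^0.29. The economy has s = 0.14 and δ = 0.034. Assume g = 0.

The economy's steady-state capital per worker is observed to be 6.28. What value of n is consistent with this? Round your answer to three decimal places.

n ≈ 0.004

In steady state, investment equals break-even investment: s·k^α = (n + δ)·k.
So s / (n + δ) = (k*)^(1−α) = 6.28^0.71 = 3.6860.
Therefore n + δ = s / 3.6860 = 0.14 / 3.6860 = 0.0380, so n = 0.0380 − 0.034 = 0.0040.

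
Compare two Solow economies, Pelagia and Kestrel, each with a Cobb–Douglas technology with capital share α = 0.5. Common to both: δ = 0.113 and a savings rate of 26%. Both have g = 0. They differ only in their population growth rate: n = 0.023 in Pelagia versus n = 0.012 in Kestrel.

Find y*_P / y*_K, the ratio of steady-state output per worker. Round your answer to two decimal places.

Steady-state y* = [s/(n + δ)]^(α/(1−α)), so the ratio is [ (s_P/(n + δ)_P) / (s_K/(n + δ)_K) ]^1.
s_P/(n + δ)_P = 0.26/0.136 = 1.9118; s_K/(n + δ)_K = 0.26/0.125 = 2.0800.
Ratio = (1.9118/2.0800)^1 = 0.9191^1 ≈ 0.9191

ratio ≈ 0.92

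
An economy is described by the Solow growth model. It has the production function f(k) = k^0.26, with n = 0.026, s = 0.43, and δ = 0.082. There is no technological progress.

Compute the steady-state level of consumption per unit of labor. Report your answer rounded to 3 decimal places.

c* ≈ 0.926

At the steady state, Δk = 0, so s·k^α = (n + δ)·k.
Dividing both sides by k: k^(1−α) = s / (n + δ).
k^0.74 = 0.43 / (0.026 + 0.082) = 0.43 / 0.108 = 3.9815
k* = 3.9815^(1/0.74) ≈ 6.4695
y* = (k*)^α = 6.4695^0.26 ≈ 1.6249
c* = (1 − s)·y* = (1 − 0.43) × 1.6249 ≈ 0.9262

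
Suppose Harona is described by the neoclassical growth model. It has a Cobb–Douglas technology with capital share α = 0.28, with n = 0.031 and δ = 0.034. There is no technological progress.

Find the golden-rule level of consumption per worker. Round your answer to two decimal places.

c_gold ≈ 1.27

At the golden rule, f'(k) = n + δ, so α·k^(α−1) = n + δ and k_gold = (α/(n + δ))^(1/(1−α)).
k_gold = (0.28/0.065)^(1/0.72) = 4.3077^1.3889 ≈ 7.6016
c_gold = f(k_gold) − (n + δ)·k_gold = 1.7646 − 0.065×7.6016 ≈ 1.2705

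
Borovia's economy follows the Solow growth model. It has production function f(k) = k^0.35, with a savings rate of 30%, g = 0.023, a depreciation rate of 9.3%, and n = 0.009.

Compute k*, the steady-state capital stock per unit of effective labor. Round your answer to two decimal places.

In steady state, investment equals break-even investment: s·k^α = (n + g + δ)·k.
Rearranging, k^(1−α) = s / (n + g + δ).
k^0.65 = 0.30 / (0.009 + 0.023 + 0.093) = 0.30 / 0.125 = 2.4000
k* = 2.4000^(1/0.65) ≈ 3.8454

k* = 3.85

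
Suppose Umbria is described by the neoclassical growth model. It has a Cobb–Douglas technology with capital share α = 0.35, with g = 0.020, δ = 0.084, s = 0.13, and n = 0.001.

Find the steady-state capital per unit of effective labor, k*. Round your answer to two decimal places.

At the steady state, Δk = 0, so s·k^α = (n + g + δ)·k.
Dividing both sides by k: k^(1−α) = s / (n + g + δ).
k^0.65 = 0.13 / (0.001 + 0.020 + 0.084) = 0.13 / 0.105 = 1.2381
k* = 1.2381^(1/0.65) ≈ 1.3890

k* ≈ 1.39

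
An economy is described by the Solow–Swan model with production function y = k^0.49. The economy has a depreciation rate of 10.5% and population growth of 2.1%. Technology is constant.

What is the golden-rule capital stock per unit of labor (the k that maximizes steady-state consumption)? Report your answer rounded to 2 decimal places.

The golden rule sets f'(k) = n + δ, i.e. α·k^(α−1) = n + δ.
So k^(1−α) = α / (n + δ) = 0.49 / 0.126 = 3.8889.
k_gold = 3.8889^(1/0.51) ≈ 14.3391

k_gold ≈ 14.34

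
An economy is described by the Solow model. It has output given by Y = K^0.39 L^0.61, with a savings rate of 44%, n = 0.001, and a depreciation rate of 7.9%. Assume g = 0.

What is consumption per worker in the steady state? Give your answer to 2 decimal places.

c* ≈ 1.67

At the steady state, Δk = 0, so s·k^α = (n + δ)·k.
Rearranging, k^(1−α) = s / (n + δ).
k^0.61 = 0.44 / (0.001 + 0.079) = 0.44 / 0.080 = 5.5000
k* = 5.5000^(1/0.61) ≈ 16.3572
y* = (k*)^α = 16.3572^0.39 ≈ 2.9740
c* = (1 − s)·y* = (1 − 0.44) × 2.9740 ≈ 1.6654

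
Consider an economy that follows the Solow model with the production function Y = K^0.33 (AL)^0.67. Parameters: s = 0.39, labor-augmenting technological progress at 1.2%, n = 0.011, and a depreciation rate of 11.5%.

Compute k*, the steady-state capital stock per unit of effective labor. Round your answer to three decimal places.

k* ≈ 4.714

At the steady state, Δk = 0, so s·k^α = (n + g + δ)·k.
Dividing both sides by k: k^(1−α) = s / (n + g + δ).
k^0.67 = 0.39 / (0.011 + 0.012 + 0.115) = 0.39 / 0.138 = 2.8261
k* = 2.8261^(1/0.67) ≈ 4.7143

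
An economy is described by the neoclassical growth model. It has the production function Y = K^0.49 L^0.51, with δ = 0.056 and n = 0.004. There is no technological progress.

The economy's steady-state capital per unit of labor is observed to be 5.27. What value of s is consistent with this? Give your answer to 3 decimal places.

s ≈ 0.140

At the steady state, Δk = 0, so s·k^α = (n + δ)·k.
So s / (n + δ) = (k*)^(1−α) = 5.27^0.51 = 2.3341.
Therefore s = 2.3341 × (n + δ) = 2.3341 × 0.060 = 0.1400.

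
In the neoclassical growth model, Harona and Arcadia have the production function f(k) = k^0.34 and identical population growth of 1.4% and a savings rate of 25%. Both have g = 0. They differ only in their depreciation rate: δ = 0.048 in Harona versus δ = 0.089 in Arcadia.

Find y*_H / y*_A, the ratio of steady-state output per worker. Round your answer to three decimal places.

Steady-state y* = [s/(n + δ)]^(α/(1−α)), so the ratio is [ (s_H/(n + δ)_H) / (s_A/(n + δ)_A) ]^0.5152.
s_H/(n + δ)_H = 0.25/0.062 = 4.0323; s_A/(n + δ)_A = 0.25/0.103 = 2.4272.
Ratio = (4.0323/2.4272)^0.5152 = 1.6613^0.5152 ≈ 1.2989

ratio ≈ 1.299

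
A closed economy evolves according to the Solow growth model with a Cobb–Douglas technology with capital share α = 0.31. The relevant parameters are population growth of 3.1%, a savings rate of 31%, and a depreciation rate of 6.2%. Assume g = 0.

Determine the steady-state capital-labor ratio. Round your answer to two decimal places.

Steady state requires s·f(k) = (n + δ)·k, i.e. s·k^α = (n + δ)·k.
Rearranging, k^(1−α) = s / (n + δ).
k^0.69 = 0.31 / (0.031 + 0.062) = 0.31 / 0.093 = 3.3333
k* = 3.3333^(1/0.69) ≈ 5.7252

k* = 5.73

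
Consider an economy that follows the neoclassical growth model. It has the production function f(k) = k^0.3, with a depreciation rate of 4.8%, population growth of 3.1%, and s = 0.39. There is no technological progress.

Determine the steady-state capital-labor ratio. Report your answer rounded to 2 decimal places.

In steady state, investment equals break-even investment: s·k^α = (n + δ)·k.
Dividing both sides by k: k^(1−α) = s / (n + δ).
k^0.7 = 0.39 / (0.031 + 0.048) = 0.39 / 0.079 = 4.9367
k* = 4.9367^(1/0.7) ≈ 9.7864

k* = 9.79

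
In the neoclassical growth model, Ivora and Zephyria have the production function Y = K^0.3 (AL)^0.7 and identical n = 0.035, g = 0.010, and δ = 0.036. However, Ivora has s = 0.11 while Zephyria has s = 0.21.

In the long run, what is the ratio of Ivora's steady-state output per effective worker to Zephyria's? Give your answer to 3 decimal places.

ratio ≈ 0.758

Steady-state y* = [s/(n + g + δ)]^(α/(1−α)), so the ratio is [ (s_I/(n + g + δ)_I) / (s_Z/(n + g + δ)_Z) ]^0.4286.
s_I/(n + g + δ)_I = 0.11/0.081 = 1.3580; s_Z/(n + g + δ)_Z = 0.21/0.081 = 2.5926.
Ratio = (1.3580/2.5926)^0.4286 = 0.5238^0.4286 ≈ 0.7579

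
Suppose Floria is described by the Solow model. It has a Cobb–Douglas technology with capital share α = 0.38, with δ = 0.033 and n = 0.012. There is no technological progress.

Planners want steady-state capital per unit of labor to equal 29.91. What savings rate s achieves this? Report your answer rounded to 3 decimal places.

In steady state, investment equals break-even investment: s·k^α = (n + δ)·k.
So s / (n + δ) = (k*)^(1−α) = 29.91^0.62 = 8.2225.
Therefore s = 8.2225 × (n + δ) = 8.2225 × 0.045 = 0.3700.

s ≈ 0.370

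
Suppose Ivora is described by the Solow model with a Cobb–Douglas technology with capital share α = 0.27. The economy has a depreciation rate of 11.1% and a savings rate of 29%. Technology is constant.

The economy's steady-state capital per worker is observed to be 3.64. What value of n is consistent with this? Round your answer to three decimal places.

In steady state, investment equals break-even investment: s·k^α = (n + δ)·k.
So s / (n + δ) = (k*)^(1−α) = 3.64^0.73 = 2.5681.
Therefore n + δ = s / 2.5681 = 0.29 / 2.5681 = 0.1129, so n = 0.1129 − 0.111 = 0.0019.

n ≈ 0.002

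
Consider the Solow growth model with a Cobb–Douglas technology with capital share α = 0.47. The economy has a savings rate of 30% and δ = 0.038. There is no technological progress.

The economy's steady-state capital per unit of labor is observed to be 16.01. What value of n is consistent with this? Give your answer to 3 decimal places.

n ≈ 0.031

Steady state requires s·f(k) = (n + δ)·k, i.e. s·k^α = (n + δ)·k.
So s / (n + δ) = (k*)^(1−α) = 16.01^0.53 = 4.3484.
Therefore n + δ = s / 4.3484 = 0.30 / 4.3484 = 0.0690, so n = 0.0690 − 0.038 = 0.0310.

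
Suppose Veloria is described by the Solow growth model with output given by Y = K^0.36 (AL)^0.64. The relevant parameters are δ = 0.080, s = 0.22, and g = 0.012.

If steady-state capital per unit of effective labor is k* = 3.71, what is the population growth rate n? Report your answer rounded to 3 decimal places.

At the steady state, Δk = 0, so s·k^α = (n + g + δ)·k.
So s / (n + g + δ) = (k*)^(1−α) = 3.71^0.64 = 2.3142.
Therefore n + g + δ = s / 2.3142 = 0.22 / 2.3142 = 0.0951, so n = 0.0951 − 0.092 = 0.0031.

n ≈ 0.003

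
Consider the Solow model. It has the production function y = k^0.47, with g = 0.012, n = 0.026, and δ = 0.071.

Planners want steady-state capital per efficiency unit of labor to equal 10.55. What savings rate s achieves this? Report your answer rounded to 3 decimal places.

s ≈ 0.380

At the steady state, Δk = 0, so s·k^α = (n + g + δ)·k.
So s / (n + g + δ) = (k*)^(1−α) = 10.55^0.53 = 3.4860.
Therefore s = 3.4860 × (n + g + δ) = 3.4860 × 0.109 = 0.3800.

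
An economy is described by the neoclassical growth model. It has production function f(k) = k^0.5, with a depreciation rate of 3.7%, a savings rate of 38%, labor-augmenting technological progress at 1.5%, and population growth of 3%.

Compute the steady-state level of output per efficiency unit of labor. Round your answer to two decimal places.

In steady state, investment equals break-even investment: s·k^α = (n + g + δ)·k.
Dividing both sides by k: k^(1−α) = s / (n + g + δ).
k^0.5 = 0.38 / (0.030 + 0.015 + 0.037) = 0.38 / 0.082 = 4.6341
k* = 4.6341^(1/0.5) ≈ 21.4749
y* = (k*)^α = 21.4749^0.5 ≈ 4.6341

y* ≈ 4.63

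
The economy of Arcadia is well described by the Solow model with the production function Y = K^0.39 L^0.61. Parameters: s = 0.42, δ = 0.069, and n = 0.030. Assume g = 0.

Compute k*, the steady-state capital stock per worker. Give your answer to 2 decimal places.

k* = 10.69

At the steady state, Δk = 0, so s·k^α = (n + δ)·k.
Rearranging, k^(1−α) = s / (n + δ).
k^0.61 = 0.42 / (0.030 + 0.069) = 0.42 / 0.099 = 4.2424
k* = 4.2424^(1/0.61) ≈ 10.6874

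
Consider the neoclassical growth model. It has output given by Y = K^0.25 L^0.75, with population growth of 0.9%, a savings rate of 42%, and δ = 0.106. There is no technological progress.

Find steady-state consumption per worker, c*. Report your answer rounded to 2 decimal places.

Steady state requires s·f(k) = (n + δ)·k, i.e. s·k^α = (n + δ)·k.
Dividing both sides by k: k^(1−α) = s / (n + δ).
k^0.75 = 0.42 / (0.009 + 0.106) = 0.42 / 0.115 = 3.6522
k* = 3.6522^(1/0.75) ≈ 5.6244
y* = (k*)^α = 5.6244^0.25 ≈ 1.5400
c* = (1 − s)·y* = (1 − 0.42) × 1.5400 ≈ 0.8932

c* ≈ 0.89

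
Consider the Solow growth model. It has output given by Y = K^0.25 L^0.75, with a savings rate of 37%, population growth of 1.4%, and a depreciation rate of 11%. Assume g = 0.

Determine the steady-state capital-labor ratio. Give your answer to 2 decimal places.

Steady state requires s·f(k) = (n + δ)·k, i.e. s·k^α = (n + δ)·k.
Rearranging, k^(1−α) = s / (n + δ).
k^0.75 = 0.37 / (0.014 + 0.110) = 0.37 / 0.124 = 2.9839
k* = 2.9839^(1/0.75) ≈ 4.2958

k* = 4.30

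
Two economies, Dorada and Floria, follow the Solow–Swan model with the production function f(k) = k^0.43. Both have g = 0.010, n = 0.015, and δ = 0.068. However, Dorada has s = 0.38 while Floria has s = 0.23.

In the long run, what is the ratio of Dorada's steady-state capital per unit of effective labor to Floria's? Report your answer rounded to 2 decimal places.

Steady-state k* = [s/(n + g + δ)]^(1/(1−α)), so the ratio is [ (s_D/(n + g + δ)_D) / (s_F/(n + g + δ)_F) ]^1.7544.
s_D/(n + g + δ)_D = 0.38/0.093 = 4.0860; s_F/(n + g + δ)_F = 0.23/0.093 = 2.4731.
Ratio = (4.0860/2.4731)^1.7544 = 1.6522^1.7544 ≈ 2.4131

k*_D / k*_F ≈ 2.41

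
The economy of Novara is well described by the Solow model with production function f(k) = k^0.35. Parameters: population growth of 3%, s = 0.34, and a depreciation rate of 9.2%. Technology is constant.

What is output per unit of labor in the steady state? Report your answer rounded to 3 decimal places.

At the steady state, Δk = 0, so s·k^α = (n + δ)·k.
Dividing both sides by k: k^(1−α) = s / (n + δ).
k^0.65 = 0.34 / (0.030 + 0.092) = 0.34 / 0.122 = 2.7869
k* = 2.7869^(1/0.65) ≈ 4.8395
y* = (k*)^α = 4.8395^0.35 ≈ 1.7365

y* = 1.737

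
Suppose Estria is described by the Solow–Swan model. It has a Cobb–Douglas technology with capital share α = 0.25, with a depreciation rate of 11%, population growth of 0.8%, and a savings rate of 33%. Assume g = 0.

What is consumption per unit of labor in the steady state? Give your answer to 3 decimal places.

c* = 0.944

At the steady state, Δk = 0, so s·k^α = (n + δ)·k.
Rearranging, k^(1−α) = s / (n + δ).
k^0.75 = 0.33 / (0.008 + 0.110) = 0.33 / 0.118 = 2.7966
k* = 2.7966^(1/0.75) ≈ 3.9401
y* = (k*)^α = 3.9401^0.25 ≈ 1.4089
c* = (1 − s)·y* = (1 − 0.33) × 1.4089 ≈ 0.9440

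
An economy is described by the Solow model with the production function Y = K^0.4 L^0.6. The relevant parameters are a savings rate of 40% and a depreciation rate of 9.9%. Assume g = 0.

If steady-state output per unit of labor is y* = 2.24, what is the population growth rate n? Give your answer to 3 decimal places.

In steady state, investment equals break-even investment: s·k^α = (n + δ)·k.
Since y* = [s/(n + δ)]^(α/(1−α)), we have s/(n + δ) = (y*)^((1−α)/α) = 2.24^1.5 = 3.3525.
Therefore n + δ = s / 3.3525 = 0.40 / 3.3525 = 0.1193, so n = 0.1193 − 0.099 = 0.0203.

n ≈ 0.020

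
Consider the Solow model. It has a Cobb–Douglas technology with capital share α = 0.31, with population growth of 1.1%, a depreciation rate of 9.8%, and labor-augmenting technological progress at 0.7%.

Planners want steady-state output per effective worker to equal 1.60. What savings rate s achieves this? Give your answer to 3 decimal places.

In steady state, investment equals break-even investment: s·k^α = (n + g + δ)·k.
Since y* = [s/(n + g + δ)]^(α/(1−α)), we have s/(n + g + δ) = (y*)^((1−α)/α) = 1.60^2.2258 = 2.8466.
Therefore s = 2.8466 × (n + g + δ) = 2.8466 × 0.116 = 0.3302.

s ≈ 0.330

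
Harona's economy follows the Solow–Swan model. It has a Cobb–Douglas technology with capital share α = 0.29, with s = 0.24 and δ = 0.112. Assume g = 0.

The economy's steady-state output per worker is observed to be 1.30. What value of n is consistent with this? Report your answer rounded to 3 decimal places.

Steady state requires s·f(k) = (n + δ)·k, i.e. s·k^α = (n + δ)·k.
Since y* = [s/(n + δ)]^(α/(1−α)), we have s/(n + δ) = (y*)^((1−α)/α) = 1.30^2.4483 = 1.9009.
Therefore n + δ = s / 1.9009 = 0.24 / 1.9009 = 0.1263, so n = 0.1263 − 0.112 = 0.0143.

n ≈ 0.014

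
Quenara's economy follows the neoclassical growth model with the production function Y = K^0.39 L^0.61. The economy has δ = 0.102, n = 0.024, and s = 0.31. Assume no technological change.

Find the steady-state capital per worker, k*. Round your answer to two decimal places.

k* = 4.37

In steady state, investment equals break-even investment: s·k^α = (n + δ)·k.
Dividing both sides by k: k^(1−α) = s / (n + δ).
k^0.61 = 0.31 / (0.024 + 0.102) = 0.31 / 0.126 = 2.4603
k* = 2.4603^(1/0.61) ≈ 4.3749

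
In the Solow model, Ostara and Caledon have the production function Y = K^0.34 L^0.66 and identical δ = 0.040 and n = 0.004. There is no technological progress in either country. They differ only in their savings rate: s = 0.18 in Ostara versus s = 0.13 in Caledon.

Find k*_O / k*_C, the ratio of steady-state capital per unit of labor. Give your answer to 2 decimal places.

ratio ≈ 1.64

Steady-state k* = [s/(n + δ)]^(1/(1−α)), so the ratio is [ (s_O/(n + δ)_O) / (s_C/(n + δ)_C) ]^1.5152.
s_O/(n + δ)_O = 0.18/0.044 = 4.0909; s_C/(n + δ)_C = 0.13/0.044 = 2.9545.
Ratio = (4.0909/2.9545)^1.5152 = 1.3846^1.5152 ≈ 1.6373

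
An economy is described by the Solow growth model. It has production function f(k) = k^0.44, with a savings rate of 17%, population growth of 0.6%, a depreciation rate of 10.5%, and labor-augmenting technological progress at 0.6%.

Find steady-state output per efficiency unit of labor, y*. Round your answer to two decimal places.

y* ≈ 1.34

Steady state requires s·f(k) = (n + g + δ)·k, i.e. s·k^α = (n + g + δ)·k.
Dividing both sides by k: k^(1−α) = s / (n + g + δ).
k^0.56 = 0.17 / (0.006 + 0.006 + 0.105) = 0.17 / 0.117 = 1.4530
k* = 1.4530^(1/0.56) ≈ 1.9488
y* = (k*)^α = 1.9488^0.44 ≈ 1.3412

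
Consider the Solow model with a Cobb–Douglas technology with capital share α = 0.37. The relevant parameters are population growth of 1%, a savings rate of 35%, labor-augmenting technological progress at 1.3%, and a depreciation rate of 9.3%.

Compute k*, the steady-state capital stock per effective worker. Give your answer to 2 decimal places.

k* = 5.77

At the steady state, Δk = 0, so s·k^α = (n + g + δ)·k.
Dividing both sides by k: k^(1−α) = s / (n + g + δ).
k^0.63 = 0.35 / (0.010 + 0.013 + 0.093) = 0.35 / 0.116 = 3.0172
k* = 3.0172^(1/0.63) ≈ 5.7713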